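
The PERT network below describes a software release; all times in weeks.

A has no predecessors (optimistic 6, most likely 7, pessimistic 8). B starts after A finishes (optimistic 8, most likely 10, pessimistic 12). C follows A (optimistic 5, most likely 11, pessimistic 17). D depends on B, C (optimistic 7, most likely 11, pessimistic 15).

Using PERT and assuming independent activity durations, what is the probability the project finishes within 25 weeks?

te_A = (6 + 4·7 + 8)/6 = 42/6 = 7; σ²_A = ((8−6)/6)² = 0.111
te_B = (8 + 4·10 + 12)/6 = 60/6 = 10; σ²_B = ((12−8)/6)² = 0.444
te_C = (5 + 4·11 + 17)/6 = 66/6 = 11; σ²_C = ((17−5)/6)² = 4.000
te_D = (7 + 4·11 + 15)/6 = 66/6 = 11; σ²_D = ((15−7)/6)² = 1.778

Forward pass:
ES_A = 0; EF_A = 7
ES_B = 7; EF_B = 7+10 = 17
ES_C = 7; EF_C = 7+11 = 18
ES_D = max(EF_B=17, EF_C=18) = 18; EF_D = 18+11 = 29
Expected project duration μ = 29 weeks. Critical path: A → C → D.

Variance along critical path = 0.111 + 4.000 + 1.778 = 5.889; σ = √5.889 = 2.427 weeks.
Z = (25 − 29) / 2.427 = -1.648
P(T ≤ 25) = Φ(-1.648) ≈ 0.050

0.050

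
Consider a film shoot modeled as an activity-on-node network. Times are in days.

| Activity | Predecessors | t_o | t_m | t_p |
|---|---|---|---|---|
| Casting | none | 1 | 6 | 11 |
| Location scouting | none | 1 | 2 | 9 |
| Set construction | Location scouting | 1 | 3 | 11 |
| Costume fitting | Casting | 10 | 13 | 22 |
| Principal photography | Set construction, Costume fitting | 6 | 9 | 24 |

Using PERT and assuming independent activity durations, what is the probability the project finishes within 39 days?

0.978

te_Casting = (1 + 4·6 + 11)/6 = 36/6 = 6; σ²_Casting = ((11−1)/6)² = 2.778
te_Location scouting = (1 + 4·2 + 9)/6 = 18/6 = 3; σ²_Location scouting = ((9−1)/6)² = 1.778
te_Set construction = (1 + 4·3 + 11)/6 = 24/6 = 4; σ²_Set construction = ((11−1)/6)² = 2.778
te_Costume fitting = (10 + 4·13 + 22)/6 = 84/6 = 14; σ²_Costume fitting = ((22−10)/6)² = 4.000
te_Principal photography = (6 + 4·9 + 24)/6 = 66/6 = 11; σ²_Principal photography = ((24−6)/6)² = 9.000

Forward pass:
ES_Casting = 0; EF_Casting = 6
ES_Location scouting = 0; EF_Location scouting = 3
ES_Set construction = 3; EF_Set construction = 3+4 = 7
ES_Costume fitting = 6; EF_Costume fitting = 6+14 = 20
ES_Principal photography = max(EF_Set construction=7, EF_Costume fitting=20) = 20; EF_Principal photography = 20+11 = 31
Expected project duration μ = 31 days. Critical path: Casting → Costume fitting → Principal photography.

Variance along critical path = 2.778 + 4.000 + 9.000 = 15.778; σ = √15.778 = 3.972 days.
Z = (39 − 31) / 3.972 = 2.014
P(T ≤ 39) = Φ(2.014) ≈ 0.978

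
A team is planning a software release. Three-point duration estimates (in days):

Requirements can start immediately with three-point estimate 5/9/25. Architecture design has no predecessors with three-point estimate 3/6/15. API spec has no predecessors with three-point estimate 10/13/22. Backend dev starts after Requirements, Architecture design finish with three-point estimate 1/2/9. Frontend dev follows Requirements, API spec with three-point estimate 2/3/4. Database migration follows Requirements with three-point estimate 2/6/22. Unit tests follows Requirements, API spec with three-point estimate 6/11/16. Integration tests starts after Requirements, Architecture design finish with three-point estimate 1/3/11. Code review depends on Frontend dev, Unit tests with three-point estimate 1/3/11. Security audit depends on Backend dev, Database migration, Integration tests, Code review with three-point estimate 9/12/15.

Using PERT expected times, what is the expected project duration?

te_Requirements = (5 + 4·9 + 25)/6 = 66/6 = 11
te_Architecture design = (3 + 4·6 + 15)/6 = 42/6 = 7
te_API spec = (10 + 4·13 + 22)/6 = 84/6 = 14
te_Backend dev = (1 + 4·2 + 9)/6 = 18/6 = 3
te_Frontend dev = (2 + 4·3 + 4)/6 = 18/6 = 3
te_Database migration = (2 + 4·6 + 22)/6 = 48/6 = 8
te_Unit tests = (6 + 4·11 + 16)/6 = 66/6 = 11
te_Integration tests = (1 + 4·3 + 11)/6 = 24/6 = 4
te_Code review = (1 + 4·3 + 11)/6 = 24/6 = 4
te_Security audit = (9 + 4·12 + 15)/6 = 72/6 = 12

Forward pass:
ES_Requirements = 0; EF_Requirements = 11
ES_Architecture design = 0; EF_Architecture design = 7
ES_API spec = 0; EF_API spec = 14
ES_Backend dev = max(EF_Requirements=11, EF_Architecture design=7) = 11; EF_Backend dev = 11+3 = 14
ES_Frontend dev = max(EF_Requirements=11, EF_API spec=14) = 14; EF_Frontend dev = 14+3 = 17
ES_Database migration = 11; EF_Database migration = 11+8 = 19
ES_Unit tests = max(EF_Requirements=11, EF_API spec=14) = 14; EF_Unit tests = 14+11 = 25
ES_Integration tests = max(EF_Requirements=11, EF_Architecture design=7) = 11; EF_Integration tests = 11+4 = 15
ES_Code review = max(EF_Frontend dev=17, EF_Unit tests=25) = 25; EF_Code review = 25+4 = 29
ES_Security audit = max(EF_Backend dev=14, EF_Database migration=19, EF_Integration tests=15, EF_Code review=29) = 29; EF_Security audit = 29+12 = 41
Expected project duration μ = 41 days. Critical path: API spec → Unit tests → Code review → Security audit.

41 days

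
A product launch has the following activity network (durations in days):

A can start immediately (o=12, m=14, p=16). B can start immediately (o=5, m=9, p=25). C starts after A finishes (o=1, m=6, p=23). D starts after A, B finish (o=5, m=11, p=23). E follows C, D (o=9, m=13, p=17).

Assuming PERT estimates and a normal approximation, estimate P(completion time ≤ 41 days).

0.725

te_A = (12 + 4·14 + 16)/6 = 84/6 = 14; σ²_A = ((16−12)/6)² = 0.444
te_B = (5 + 4·9 + 25)/6 = 66/6 = 11; σ²_B = ((25−5)/6)² = 11.111
te_C = (1 + 4·6 + 23)/6 = 48/6 = 8; σ²_C = ((23−1)/6)² = 13.444
te_D = (5 + 4·11 + 23)/6 = 72/6 = 12; σ²_D = ((23−5)/6)² = 9.000
te_E = (9 + 4·13 + 17)/6 = 78/6 = 13; σ²_E = ((17−9)/6)² = 1.778

Forward pass:
ES_A = 0; EF_A = 14
ES_B = 0; EF_B = 11
ES_C = 14; EF_C = 14+8 = 22
ES_D = max(EF_A=14, EF_B=11) = 14; EF_D = 14+12 = 26
ES_E = max(EF_C=22, EF_D=26) = 26; EF_E = 26+13 = 39
Expected project duration μ = 39 days. Critical path: A → D → E.

Variance along critical path = 0.444 + 9.000 + 1.778 = 11.222; σ = √11.222 = 3.350 days.
Z = (41 − 39) / 3.350 = 0.597
P(T ≤ 41) = Φ(0.597) ≈ 0.725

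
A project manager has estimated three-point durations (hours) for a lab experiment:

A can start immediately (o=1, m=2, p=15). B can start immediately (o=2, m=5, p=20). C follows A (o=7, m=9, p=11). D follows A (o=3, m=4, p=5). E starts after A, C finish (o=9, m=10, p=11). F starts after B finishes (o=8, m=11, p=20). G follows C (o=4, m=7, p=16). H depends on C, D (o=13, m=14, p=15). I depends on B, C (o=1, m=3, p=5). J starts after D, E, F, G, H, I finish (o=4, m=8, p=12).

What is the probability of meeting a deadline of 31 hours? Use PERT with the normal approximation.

te_A = (1 + 4·2 + 15)/6 = 24/6 = 4; σ²_A = ((15−1)/6)² = 5.444
te_B = (2 + 4·5 + 20)/6 = 42/6 = 7; σ²_B = ((20−2)/6)² = 9.000
te_C = (7 + 4·9 + 11)/6 = 54/6 = 9; σ²_C = ((11−7)/6)² = 0.444
te_D = (3 + 4·4 + 5)/6 = 24/6 = 4; σ²_D = ((5−3)/6)² = 0.111
te_E = (9 + 4·10 + 11)/6 = 60/6 = 10; σ²_E = ((11−9)/6)² = 0.111
te_F = (8 + 4·11 + 20)/6 = 72/6 = 12; σ²_F = ((20−8)/6)² = 4.000
te_G = (4 + 4·7 + 16)/6 = 48/6 = 8; σ²_G = ((16−4)/6)² = 4.000
te_H = (13 + 4·14 + 15)/6 = 84/6 = 14; σ²_H = ((15−13)/6)² = 0.111
te_I = (1 + 4·3 + 5)/6 = 18/6 = 3; σ²_I = ((5−1)/6)² = 0.444
te_J = (4 + 4·8 + 12)/6 = 48/6 = 8; σ²_J = ((12−4)/6)² = 1.778

Forward pass:
ES_A = 0; EF_A = 4
ES_B = 0; EF_B = 7
ES_C = 4; EF_C = 4+9 = 13
ES_D = 4; EF_D = 4+4 = 8
ES_E = max(EF_A=4, EF_C=13) = 13; EF_E = 13+10 = 23
ES_F = 7; EF_F = 7+12 = 19
ES_G = 13; EF_G = 13+8 = 21
ES_H = max(EF_C=13, EF_D=8) = 13; EF_H = 13+14 = 27
ES_I = max(EF_B=7, EF_C=13) = 13; EF_I = 13+3 = 16
ES_J = max(EF_D=8, EF_E=23, EF_F=19, EF_G=21, EF_H=27, EF_I=16) = 27; EF_J = 27+8 = 35
Expected project duration μ = 35 hours. Critical path: A → C → H → J.

Variance along critical path = 5.444 + 0.444 + 0.111 + 1.778 = 7.778; σ = √7.778 = 2.789 hours.
Z = (31 − 35) / 2.789 = -1.434
P(T ≤ 31) = Φ(-1.434) ≈ 0.076

0.076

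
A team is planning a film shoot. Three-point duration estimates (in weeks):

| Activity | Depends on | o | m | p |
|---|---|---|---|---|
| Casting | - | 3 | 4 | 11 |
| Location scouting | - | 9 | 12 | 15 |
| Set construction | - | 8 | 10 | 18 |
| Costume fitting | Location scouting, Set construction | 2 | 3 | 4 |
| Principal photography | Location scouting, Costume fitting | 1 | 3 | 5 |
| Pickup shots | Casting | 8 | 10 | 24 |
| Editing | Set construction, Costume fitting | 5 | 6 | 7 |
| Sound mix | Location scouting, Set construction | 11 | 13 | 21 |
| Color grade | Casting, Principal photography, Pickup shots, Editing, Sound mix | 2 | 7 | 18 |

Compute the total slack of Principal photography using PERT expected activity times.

8 weeks

te_Casting = (3 + 4·4 + 11)/6 = 30/6 = 5
te_Location scouting = (9 + 4·12 + 15)/6 = 72/6 = 12
te_Set construction = (8 + 4·10 + 18)/6 = 66/6 = 11
te_Costume fitting = (2 + 4·3 + 4)/6 = 18/6 = 3
te_Principal photography = (1 + 4·3 + 5)/6 = 18/6 = 3
te_Pickup shots = (8 + 4·10 + 24)/6 = 72/6 = 12
te_Editing = (5 + 4·6 + 7)/6 = 36/6 = 6
te_Sound mix = (11 + 4·13 + 21)/6 = 84/6 = 14
te_Color grade = (2 + 4·7 + 18)/6 = 48/6 = 8

Forward pass:
ES_Casting = 0; EF_Casting = 5
ES_Location scouting = 0; EF_Location scouting = 12
ES_Set construction = 0; EF_Set construction = 11
ES_Costume fitting = max(EF_Location scouting=12, EF_Set construction=11) = 12; EF_Costume fitting = 12+3 = 15
ES_Principal photography = max(EF_Location scouting=12, EF_Costume fitting=15) = 15; EF_Principal photography = 15+3 = 18
ES_Pickup shots = 5; EF_Pickup shots = 5+12 = 17
ES_Editing = max(EF_Set construction=11, EF_Costume fitting=15) = 15; EF_Editing = 15+6 = 21
ES_Sound mix = max(EF_Location scouting=12, EF_Set construction=11) = 12; EF_Sound mix = 12+14 = 26
ES_Color grade = max(EF_Casting=5, EF_Principal photography=18, EF_Pickup shots=17, EF_Editing=21, EF_Sound mix=26) = 26; EF_Color grade = 26+8 = 34
Expected project duration μ = 34 weeks. Critical path: Location scouting → Sound mix → Color grade.

Backward pass:
LF_Color grade = 34; LS_Color grade = 34−8 = 26
LF_Sound mix = LS_Color grade = 26; LS_Sound mix = 26−14 = 12
LF_Editing = LS_Color grade = 26; LS_Editing = 26−6 = 20
LF_Pickup shots = LS_Color grade = 26; LS_Pickup shots = 26−12 = 14
LF_Principal photography = LS_Color grade = 26; LS_Principal photography = 26−3 = 23
LF_Costume fitting = min(LS_Principal photography=23, LS_Editing=20) = 20; LS_Costume fitting = 20−3 = 17
LF_Set construction = min(LS_Costume fitting=17, LS_Editing=20, LS_Sound mix=12) = 12; LS_Set construction = 12−11 = 1
LF_Location scouting = min(LS_Costume fitting=17, LS_Principal photography=23, LS_Sound mix=12) = 12; LS_Location scouting = 12−12 = 0
LF_Casting = min(LS_Pickup shots=14, LS_Color grade=26) = 14; LS_Casting = 14−5 = 9
Slack_Principal photography = LS_Principal photography − ES_Principal photography = 23 − 15 = 8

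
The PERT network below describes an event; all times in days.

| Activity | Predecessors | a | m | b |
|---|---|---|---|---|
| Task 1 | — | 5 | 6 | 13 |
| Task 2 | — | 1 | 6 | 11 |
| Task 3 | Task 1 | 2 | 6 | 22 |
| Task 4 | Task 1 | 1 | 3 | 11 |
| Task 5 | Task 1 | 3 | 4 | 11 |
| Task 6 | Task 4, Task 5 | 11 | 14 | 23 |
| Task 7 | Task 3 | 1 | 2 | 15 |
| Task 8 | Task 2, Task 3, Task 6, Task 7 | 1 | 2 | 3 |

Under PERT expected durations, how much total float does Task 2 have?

21 days

te_Task 1 = (5 + 4·6 + 13)/6 = 42/6 = 7
te_Task 2 = (1 + 4·6 + 11)/6 = 36/6 = 6
te_Task 3 = (2 + 4·6 + 22)/6 = 48/6 = 8
te_Task 4 = (1 + 4·3 + 11)/6 = 24/6 = 4
te_Task 5 = (3 + 4·4 + 11)/6 = 30/6 = 5
te_Task 6 = (11 + 4·14 + 23)/6 = 90/6 = 15
te_Task 7 = (1 + 4·2 + 15)/6 = 24/6 = 4
te_Task 8 = (1 + 4·2 + 3)/6 = 12/6 = 2

Forward pass:
ES_Task 1 = 0; EF_Task 1 = 7
ES_Task 2 = 0; EF_Task 2 = 6
ES_Task 3 = 7; EF_Task 3 = 7+8 = 15
ES_Task 4 = 7; EF_Task 4 = 7+4 = 11
ES_Task 5 = 7; EF_Task 5 = 7+5 = 12
ES_Task 6 = max(EF_Task 4=11, EF_Task 5=12) = 12; EF_Task 6 = 12+15 = 27
ES_Task 7 = 15; EF_Task 7 = 15+4 = 19
ES_Task 8 = max(EF_Task 2=6, EF_Task 3=15, EF_Task 6=27, EF_Task 7=19) = 27; EF_Task 8 = 27+2 = 29
Expected project duration μ = 29 days. Critical path: Task 1 → Task 5 → Task 6 → Task 8.

Backward pass:
LF_Task 8 = 29; LS_Task 8 = 29−2 = 27
LF_Task 7 = LS_Task 8 = 27; LS_Task 7 = 27−4 = 23
LF_Task 6 = LS_Task 8 = 27; LS_Task 6 = 27−15 = 12
LF_Task 5 = LS_Task 6 = 12; LS_Task 5 = 12−5 = 7
LF_Task 4 = LS_Task 6 = 12; LS_Task 4 = 12−4 = 8
LF_Task 3 = min(LS_Task 7=23, LS_Task 8=27) = 23; LS_Task 3 = 23−8 = 15
LF_Task 2 = LS_Task 8 = 27; LS_Task 2 = 27−6 = 21
LF_Task 1 = min(LS_Task 3=15, LS_Task 4=8, LS_Task 5=7) = 7; LS_Task 1 = 7−7 = 0
Slack_Task 2 = LS_Task 2 − ES_Task 2 = 21 − 0 = 21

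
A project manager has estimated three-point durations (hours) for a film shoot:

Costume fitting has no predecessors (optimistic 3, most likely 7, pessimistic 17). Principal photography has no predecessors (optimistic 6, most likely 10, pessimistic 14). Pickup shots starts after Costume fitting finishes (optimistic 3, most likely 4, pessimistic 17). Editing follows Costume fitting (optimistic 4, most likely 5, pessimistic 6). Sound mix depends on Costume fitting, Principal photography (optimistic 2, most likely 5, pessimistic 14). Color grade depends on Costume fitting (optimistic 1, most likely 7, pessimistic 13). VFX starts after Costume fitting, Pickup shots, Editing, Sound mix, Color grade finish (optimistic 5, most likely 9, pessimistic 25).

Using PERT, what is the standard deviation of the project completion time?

4.11 hours

te_Costume fitting = (3 + 4·7 + 17)/6 = 48/6 = 8; σ²_Costume fitting = ((17−3)/6)² = 5.444
te_Principal photography = (6 + 4·10 + 14)/6 = 60/6 = 10; σ²_Principal photography = ((14−6)/6)² = 1.778
te_Pickup shots = (3 + 4·4 + 17)/6 = 36/6 = 6; σ²_Pickup shots = ((17−3)/6)² = 5.444
te_Editing = (4 + 4·5 + 6)/6 = 30/6 = 5; σ²_Editing = ((6−4)/6)² = 0.111
te_Sound mix = (2 + 4·5 + 14)/6 = 36/6 = 6; σ²_Sound mix = ((14−2)/6)² = 4.000
te_Color grade = (1 + 4·7 + 13)/6 = 42/6 = 7; σ²_Color grade = ((13−1)/6)² = 4.000
te_VFX = (5 + 4·9 + 25)/6 = 66/6 = 11; σ²_VFX = ((25−5)/6)² = 11.111

Forward pass:
ES_Costume fitting = 0; EF_Costume fitting = 8
ES_Principal photography = 0; EF_Principal photography = 10
ES_Pickup shots = 8; EF_Pickup shots = 8+6 = 14
ES_Editing = 8; EF_Editing = 8+5 = 13
ES_Sound mix = max(EF_Costume fitting=8, EF_Principal photography=10) = 10; EF_Sound mix = 10+6 = 16
ES_Color grade = 8; EF_Color grade = 8+7 = 15
ES_VFX = max(EF_Costume fitting=8, EF_Pickup shots=14, EF_Editing=13, EF_Sound mix=16, EF_Color grade=15) = 16; EF_VFX = 16+11 = 27
Expected project duration μ = 27 hours. Critical path: Principal photography → Sound mix → VFX.

Variance along critical path = 1.778 + 4.000 + 11.111 = 16.889
σ = √16.889 = 4.110 hours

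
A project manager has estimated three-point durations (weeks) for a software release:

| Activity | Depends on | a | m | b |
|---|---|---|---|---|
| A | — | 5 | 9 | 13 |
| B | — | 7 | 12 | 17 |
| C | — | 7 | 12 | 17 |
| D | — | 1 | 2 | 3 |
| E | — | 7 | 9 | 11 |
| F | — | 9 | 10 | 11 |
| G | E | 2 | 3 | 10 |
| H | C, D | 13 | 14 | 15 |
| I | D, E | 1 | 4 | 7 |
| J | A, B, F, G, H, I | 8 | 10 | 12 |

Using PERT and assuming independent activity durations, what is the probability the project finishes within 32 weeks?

te_A = (5 + 4·9 + 13)/6 = 54/6 = 9; σ²_A = ((13−5)/6)² = 1.778
te_B = (7 + 4·12 + 17)/6 = 72/6 = 12; σ²_B = ((17−7)/6)² = 2.778
te_C = (7 + 4·12 + 17)/6 = 72/6 = 12; σ²_C = ((17−7)/6)² = 2.778
te_D = (1 + 4·2 + 3)/6 = 12/6 = 2; σ²_D = ((3−1)/6)² = 0.111
te_E = (7 + 4·9 + 11)/6 = 54/6 = 9; σ²_E = ((11−7)/6)² = 0.444
te_F = (9 + 4·10 + 11)/6 = 60/6 = 10; σ²_F = ((11−9)/6)² = 0.111
te_G = (2 + 4·3 + 10)/6 = 24/6 = 4; σ²_G = ((10−2)/6)² = 1.778
te_H = (13 + 4·14 + 15)/6 = 84/6 = 14; σ²_H = ((15−13)/6)² = 0.111
te_I = (1 + 4·4 + 7)/6 = 24/6 = 4; σ²_I = ((7−1)/6)² = 1.000
te_J = (8 + 4·10 + 12)/6 = 60/6 = 10; σ²_J = ((12−8)/6)² = 0.444

Forward pass:
ES_A = 0; EF_A = 9
ES_B = 0; EF_B = 12
ES_C = 0; EF_C = 12
ES_D = 0; EF_D = 2
ES_E = 0; EF_E = 9
ES_F = 0; EF_F = 10
ES_G = 9; EF_G = 9+4 = 13
ES_H = max(EF_C=12, EF_D=2) = 12; EF_H = 12+14 = 26
ES_I = max(EF_D=2, EF_E=9) = 9; EF_I = 9+4 = 13
ES_J = max(EF_A=9, EF_B=12, EF_F=10, EF_G=13, EF_H=26, EF_I=13) = 26; EF_J = 26+10 = 36
Expected project duration μ = 36 weeks. Critical path: C → H → J.

Variance along critical path = 2.778 + 0.111 + 0.444 = 3.333; σ = √3.333 = 1.826 weeks.
Z = (32 − 36) / 1.826 = -2.191
P(T ≤ 32) = Φ(-2.191) ≈ 0.014

0.014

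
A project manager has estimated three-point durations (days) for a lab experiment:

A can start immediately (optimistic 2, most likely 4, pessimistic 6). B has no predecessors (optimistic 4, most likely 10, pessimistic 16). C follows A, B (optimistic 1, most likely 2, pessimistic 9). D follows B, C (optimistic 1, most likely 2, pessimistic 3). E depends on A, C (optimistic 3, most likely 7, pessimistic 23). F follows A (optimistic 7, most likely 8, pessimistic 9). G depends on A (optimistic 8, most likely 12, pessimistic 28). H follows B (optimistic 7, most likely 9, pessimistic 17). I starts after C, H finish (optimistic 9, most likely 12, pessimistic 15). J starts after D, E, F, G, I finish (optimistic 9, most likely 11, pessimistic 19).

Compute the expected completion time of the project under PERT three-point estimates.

te_A = (2 + 4·4 + 6)/6 = 24/6 = 4
te_B = (4 + 4·10 + 16)/6 = 60/6 = 10
te_C = (1 + 4·2 + 9)/6 = 18/6 = 3
te_D = (1 + 4·2 + 3)/6 = 12/6 = 2
te_E = (3 + 4·7 + 23)/6 = 54/6 = 9
te_F = (7 + 4·8 + 9)/6 = 48/6 = 8
te_G = (8 + 4·12 + 28)/6 = 84/6 = 14
te_H = (7 + 4·9 + 17)/6 = 60/6 = 10
te_I = (9 + 4·12 + 15)/6 = 72/6 = 12
te_J = (9 + 4·11 + 19)/6 = 72/6 = 12

Forward pass:
ES_A = 0; EF_A = 4
ES_B = 0; EF_B = 10
ES_C = max(EF_A=4, EF_B=10) = 10; EF_C = 10+3 = 13
ES_D = max(EF_B=10, EF_C=13) = 13; EF_D = 13+2 = 15
ES_E = max(EF_A=4, EF_C=13) = 13; EF_E = 13+9 = 22
ES_F = 4; EF_F = 4+8 = 12
ES_G = 4; EF_G = 4+14 = 18
ES_H = 10; EF_H = 10+10 = 20
ES_I = max(EF_C=13, EF_H=20) = 20; EF_I = 20+12 = 32
ES_J = max(EF_D=15, EF_E=22, EF_F=12, EF_G=18, EF_I=32) = 32; EF_J = 32+12 = 44
Expected project duration μ = 44 days. Critical path: B → H → I → J.

44 days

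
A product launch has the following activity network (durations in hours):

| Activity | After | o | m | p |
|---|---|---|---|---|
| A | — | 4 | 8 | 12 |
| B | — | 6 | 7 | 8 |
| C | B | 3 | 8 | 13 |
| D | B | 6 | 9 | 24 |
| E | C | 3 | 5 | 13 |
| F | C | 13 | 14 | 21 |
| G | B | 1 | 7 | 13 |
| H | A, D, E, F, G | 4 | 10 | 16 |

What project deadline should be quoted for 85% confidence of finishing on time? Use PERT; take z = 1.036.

43.0 hours

te_A = (4 + 4·8 + 12)/6 = 48/6 = 8; σ²_A = ((12−4)/6)² = 1.778
te_B = (6 + 4·7 + 8)/6 = 42/6 = 7; σ²_B = ((8−6)/6)² = 0.111
te_C = (3 + 4·8 + 13)/6 = 48/6 = 8; σ²_C = ((13−3)/6)² = 2.778
te_D = (6 + 4·9 + 24)/6 = 66/6 = 11; σ²_D = ((24−6)/6)² = 9.000
te_E = (3 + 4·5 + 13)/6 = 36/6 = 6; σ²_E = ((13−3)/6)² = 2.778
te_F = (13 + 4·14 + 21)/6 = 90/6 = 15; σ²_F = ((21−13)/6)² = 1.778
te_G = (1 + 4·7 + 13)/6 = 42/6 = 7; σ²_G = ((13−1)/6)² = 4.000
te_H = (4 + 4·10 + 16)/6 = 60/6 = 10; σ²_H = ((16−4)/6)² = 4.000

Forward pass:
ES_A = 0; EF_A = 8
ES_B = 0; EF_B = 7
ES_C = 7; EF_C = 7+8 = 15
ES_D = 7; EF_D = 7+11 = 18
ES_E = 15; EF_E = 15+6 = 21
ES_F = 15; EF_F = 15+15 = 30
ES_G = 7; EF_G = 7+7 = 14
ES_H = max(EF_A=8, EF_D=18, EF_E=21, EF_F=30, EF_G=14) = 30; EF_H = 30+10 = 40
Expected project duration μ = 40 hours. Critical path: B → C → F → H.

Variance along critical path = 0.111 + 2.778 + 1.778 + 4.000 = 8.667; σ = 2.944 hours.
D = μ + z·σ = 40 + 1.036·2.944 = 43.0 hours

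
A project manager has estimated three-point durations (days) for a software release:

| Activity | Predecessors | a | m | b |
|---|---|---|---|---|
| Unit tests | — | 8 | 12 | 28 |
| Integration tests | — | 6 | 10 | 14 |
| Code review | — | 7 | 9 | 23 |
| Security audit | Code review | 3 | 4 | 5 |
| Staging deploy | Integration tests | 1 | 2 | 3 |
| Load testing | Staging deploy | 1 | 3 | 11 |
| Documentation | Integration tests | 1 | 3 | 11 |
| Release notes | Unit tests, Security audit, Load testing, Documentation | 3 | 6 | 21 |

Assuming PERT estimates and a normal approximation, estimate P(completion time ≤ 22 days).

te_Unit tests = (8 + 4·12 + 28)/6 = 84/6 = 14; σ²_Unit tests = ((28−8)/6)² = 11.111
te_Integration tests = (6 + 4·10 + 14)/6 = 60/6 = 10; σ²_Integration tests = ((14−6)/6)² = 1.778
te_Code review = (7 + 4·9 + 23)/6 = 66/6 = 11; σ²_Code review = ((23−7)/6)² = 7.111
te_Security audit = (3 + 4·4 + 5)/6 = 24/6 = 4; σ²_Security audit = ((5−3)/6)² = 0.111
te_Staging deploy = (1 + 4·2 + 3)/6 = 12/6 = 2; σ²_Staging deploy = ((3−1)/6)² = 0.111
te_Load testing = (1 + 4·3 + 11)/6 = 24/6 = 4; σ²_Load testing = ((11−1)/6)² = 2.778
te_Documentation = (1 + 4·3 + 11)/6 = 24/6 = 4; σ²_Documentation = ((11−1)/6)² = 2.778
te_Release notes = (3 + 4·6 + 21)/6 = 48/6 = 8; σ²_Release notes = ((21−3)/6)² = 9.000

Forward pass:
ES_Unit tests = 0; EF_Unit tests = 14
ES_Integration tests = 0; EF_Integration tests = 10
ES_Code review = 0; EF_Code review = 11
ES_Security audit = 11; EF_Security audit = 11+4 = 15
ES_Staging deploy = 10; EF_Staging deploy = 10+2 = 12
ES_Load testing = 12; EF_Load testing = 12+4 = 16
ES_Documentation = 10; EF_Documentation = 10+4 = 14
ES_Release notes = max(EF_Unit tests=14, EF_Security audit=15, EF_Load testing=16, EF_Documentation=14) = 16; EF_Release notes = 16+8 = 24
Expected project duration μ = 24 days. Critical path: Integration tests → Staging deploy → Load testing → Release notes.

Variance along critical path = 1.778 + 0.111 + 2.778 + 9.000 = 13.667; σ = √13.667 = 3.697 days.
Z = (22 − 24) / 3.697 = -0.541
P(T ≤ 22) = Φ(-0.541) ≈ 0.294

0.294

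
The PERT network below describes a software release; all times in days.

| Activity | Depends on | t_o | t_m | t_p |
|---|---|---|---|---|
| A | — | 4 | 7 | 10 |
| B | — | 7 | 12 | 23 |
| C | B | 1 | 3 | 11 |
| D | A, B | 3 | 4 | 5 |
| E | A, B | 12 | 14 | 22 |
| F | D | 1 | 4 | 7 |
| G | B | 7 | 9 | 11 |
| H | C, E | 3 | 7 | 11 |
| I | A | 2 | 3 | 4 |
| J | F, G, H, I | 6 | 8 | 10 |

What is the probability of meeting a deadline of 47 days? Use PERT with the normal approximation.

te_A = (4 + 4·7 + 10)/6 = 42/6 = 7; σ²_A = ((10−4)/6)² = 1.000
te_B = (7 + 4·12 + 23)/6 = 78/6 = 13; σ²_B = ((23−7)/6)² = 7.111
te_C = (1 + 4·3 + 11)/6 = 24/6 = 4; σ²_C = ((11−1)/6)² = 2.778
te_D = (3 + 4·4 + 5)/6 = 24/6 = 4; σ²_D = ((5−3)/6)² = 0.111
te_E = (12 + 4·14 + 22)/6 = 90/6 = 15; σ²_E = ((22−12)/6)² = 2.778
te_F = (1 + 4·4 + 7)/6 = 24/6 = 4; σ²_F = ((7−1)/6)² = 1.000
te_G = (7 + 4·9 + 11)/6 = 54/6 = 9; σ²_G = ((11−7)/6)² = 0.444
te_H = (3 + 4·7 + 11)/6 = 42/6 = 7; σ²_H = ((11−3)/6)² = 1.778
te_I = (2 + 4·3 + 4)/6 = 18/6 = 3; σ²_I = ((4−2)/6)² = 0.111
te_J = (6 + 4·8 + 10)/6 = 48/6 = 8; σ²_J = ((10−6)/6)² = 0.444

Forward pass:
ES_A = 0; EF_A = 7
ES_B = 0; EF_B = 13
ES_C = 13; EF_C = 13+4 = 17
ES_D = max(EF_A=7, EF_B=13) = 13; EF_D = 13+4 = 17
ES_E = max(EF_A=7, EF_B=13) = 13; EF_E = 13+15 = 28
ES_F = 17; EF_F = 17+4 = 21
ES_G = 13; EF_G = 13+9 = 22
ES_H = max(EF_C=17, EF_E=28) = 28; EF_H = 28+7 = 35
ES_I = 7; EF_I = 7+3 = 10
ES_J = max(EF_F=21, EF_G=22, EF_H=35, EF_I=10) = 35; EF_J = 35+8 = 43
Expected project duration μ = 43 days. Critical path: B → E → H → J.

Variance along critical path = 7.111 + 2.778 + 1.778 + 0.444 = 12.111; σ = √12.111 = 3.480 days.
Z = (47 − 43) / 3.480 = 1.149
P(T ≤ 47) = Φ(1.149) ≈ 0.875

0.875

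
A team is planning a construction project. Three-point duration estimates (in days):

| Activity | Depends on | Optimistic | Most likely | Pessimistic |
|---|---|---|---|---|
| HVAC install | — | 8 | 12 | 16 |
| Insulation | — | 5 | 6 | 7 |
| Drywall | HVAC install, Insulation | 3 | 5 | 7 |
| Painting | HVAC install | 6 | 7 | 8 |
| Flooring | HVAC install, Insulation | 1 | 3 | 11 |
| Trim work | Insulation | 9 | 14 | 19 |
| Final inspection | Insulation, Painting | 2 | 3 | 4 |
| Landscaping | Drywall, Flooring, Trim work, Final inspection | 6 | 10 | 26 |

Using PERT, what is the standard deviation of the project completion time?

3.62 days

te_HVAC install = (8 + 4·12 + 16)/6 = 72/6 = 12; σ²_HVAC install = ((16−8)/6)² = 1.778
te_Insulation = (5 + 4·6 + 7)/6 = 36/6 = 6; σ²_Insulation = ((7−5)/6)² = 0.111
te_Drywall = (3 + 4·5 + 7)/6 = 30/6 = 5; σ²_Drywall = ((7−3)/6)² = 0.444
te_Painting = (6 + 4·7 + 8)/6 = 42/6 = 7; σ²_Painting = ((8−6)/6)² = 0.111
te_Flooring = (1 + 4·3 + 11)/6 = 24/6 = 4; σ²_Flooring = ((11−1)/6)² = 2.778
te_Trim work = (9 + 4·14 + 19)/6 = 84/6 = 14; σ²_Trim work = ((19−9)/6)² = 2.778
te_Final inspection = (2 + 4·3 + 4)/6 = 18/6 = 3; σ²_Final inspection = ((4−2)/6)² = 0.111
te_Landscaping = (6 + 4·10 + 26)/6 = 72/6 = 12; σ²_Landscaping = ((26−6)/6)² = 11.111

Forward pass:
ES_HVAC install = 0; EF_HVAC install = 12
ES_Insulation = 0; EF_Insulation = 6
ES_Drywall = max(EF_HVAC install=12, EF_Insulation=6) = 12; EF_Drywall = 12+5 = 17
ES_Painting = 12; EF_Painting = 12+7 = 19
ES_Flooring = max(EF_HVAC install=12, EF_Insulation=6) = 12; EF_Flooring = 12+4 = 16
ES_Trim work = 6; EF_Trim work = 6+14 = 20
ES_Final inspection = max(EF_Insulation=6, EF_Painting=19) = 19; EF_Final inspection = 19+3 = 22
ES_Landscaping = max(EF_Drywall=17, EF_Flooring=16, EF_Trim work=20, EF_Final inspection=22) = 22; EF_Landscaping = 22+12 = 34
Expected project duration μ = 34 days. Critical path: HVAC install → Painting → Final inspection → Landscaping.

Variance along critical path = 1.778 + 0.111 + 0.111 + 11.111 = 13.111
σ = √13.111 = 3.621 days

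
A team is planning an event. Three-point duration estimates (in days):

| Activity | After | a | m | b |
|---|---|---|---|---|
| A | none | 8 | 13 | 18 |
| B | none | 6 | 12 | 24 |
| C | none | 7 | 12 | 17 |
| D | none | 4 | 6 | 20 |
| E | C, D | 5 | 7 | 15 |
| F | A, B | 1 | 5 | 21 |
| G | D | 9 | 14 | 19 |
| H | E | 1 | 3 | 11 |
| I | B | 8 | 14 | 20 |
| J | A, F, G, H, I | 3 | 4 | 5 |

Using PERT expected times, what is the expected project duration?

te_A = (8 + 4·13 + 18)/6 = 78/6 = 13
te_B = (6 + 4·12 + 24)/6 = 78/6 = 13
te_C = (7 + 4·12 + 17)/6 = 72/6 = 12
te_D = (4 + 4·6 + 20)/6 = 48/6 = 8
te_E = (5 + 4·7 + 15)/6 = 48/6 = 8
te_F = (1 + 4·5 + 21)/6 = 42/6 = 7
te_G = (9 + 4·14 + 19)/6 = 84/6 = 14
te_H = (1 + 4·3 + 11)/6 = 24/6 = 4
te_I = (8 + 4·14 + 20)/6 = 84/6 = 14
te_J = (3 + 4·4 + 5)/6 = 24/6 = 4

Forward pass:
ES_A = 0; EF_A = 13
ES_B = 0; EF_B = 13
ES_C = 0; EF_C = 12
ES_D = 0; EF_D = 8
ES_E = max(EF_C=12, EF_D=8) = 12; EF_E = 12+8 = 20
ES_F = max(EF_A=13, EF_B=13) = 13; EF_F = 13+7 = 20
ES_G = 8; EF_G = 8+14 = 22
ES_H = 20; EF_H = 20+4 = 24
ES_I = 13; EF_I = 13+14 = 27
ES_J = max(EF_A=13, EF_F=20, EF_G=22, EF_H=24, EF_I=27) = 27; EF_J = 27+4 = 31
Expected project duration μ = 31 days. Critical path: B → I → J.

31 days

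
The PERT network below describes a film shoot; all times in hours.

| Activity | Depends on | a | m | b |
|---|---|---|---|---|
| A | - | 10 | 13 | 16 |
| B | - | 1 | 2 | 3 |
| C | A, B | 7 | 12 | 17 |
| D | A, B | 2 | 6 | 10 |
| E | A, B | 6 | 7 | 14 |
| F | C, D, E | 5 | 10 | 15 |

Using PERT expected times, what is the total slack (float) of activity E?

4 hours

te_A = (10 + 4·13 + 16)/6 = 78/6 = 13
te_B = (1 + 4·2 + 3)/6 = 12/6 = 2
te_C = (7 + 4·12 + 17)/6 = 72/6 = 12
te_D = (2 + 4·6 + 10)/6 = 36/6 = 6
te_E = (6 + 4·7 + 14)/6 = 48/6 = 8
te_F = (5 + 4·10 + 15)/6 = 60/6 = 10

Forward pass:
ES_A = 0; EF_A = 13
ES_B = 0; EF_B = 2
ES_C = max(EF_A=13, EF_B=2) = 13; EF_C = 13+12 = 25
ES_D = max(EF_A=13, EF_B=2) = 13; EF_D = 13+6 = 19
ES_E = max(EF_A=13, EF_B=2) = 13; EF_E = 13+8 = 21
ES_F = max(EF_C=25, EF_D=19, EF_E=21) = 25; EF_F = 25+10 = 35
Expected project duration μ = 35 hours. Critical path: A → C → F.

Backward pass:
LF_F = 35; LS_F = 35−10 = 25
LF_E = LS_F = 25; LS_E = 25−8 = 17
LF_D = LS_F = 25; LS_D = 25−6 = 19
LF_C = LS_F = 25; LS_C = 25−12 = 13
LF_B = min(LS_C=13, LS_D=19, LS_E=17) = 13; LS_B = 13−2 = 11
LF_A = min(LS_C=13, LS_D=19, LS_E=17) = 13; LS_A = 13−13 = 0
Slack_E = LS_E − ES_E = 17 − 13 = 4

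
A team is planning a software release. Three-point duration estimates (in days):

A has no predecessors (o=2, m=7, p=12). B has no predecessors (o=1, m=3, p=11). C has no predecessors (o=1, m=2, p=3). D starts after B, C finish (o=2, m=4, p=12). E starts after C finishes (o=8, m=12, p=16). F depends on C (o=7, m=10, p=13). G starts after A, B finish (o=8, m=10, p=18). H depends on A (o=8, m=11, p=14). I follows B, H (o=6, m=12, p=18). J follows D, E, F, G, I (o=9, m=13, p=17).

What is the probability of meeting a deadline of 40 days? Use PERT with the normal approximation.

te_A = (2 + 4·7 + 12)/6 = 42/6 = 7; σ²_A = ((12−2)/6)² = 2.778
te_B = (1 + 4·3 + 11)/6 = 24/6 = 4; σ²_B = ((11−1)/6)² = 2.778
te_C = (1 + 4·2 + 3)/6 = 12/6 = 2; σ²_C = ((3−1)/6)² = 0.111
te_D = (2 + 4·4 + 12)/6 = 30/6 = 5; σ²_D = ((12−2)/6)² = 2.778
te_E = (8 + 4·12 + 16)/6 = 72/6 = 12; σ²_E = ((16−8)/6)² = 1.778
te_F = (7 + 4·10 + 13)/6 = 60/6 = 10; σ²_F = ((13−7)/6)² = 1.000
te_G = (8 + 4·10 + 18)/6 = 66/6 = 11; σ²_G = ((18−8)/6)² = 2.778
te_H = (8 + 4·11 + 14)/6 = 66/6 = 11; σ²_H = ((14−8)/6)² = 1.000
te_I = (6 + 4·12 + 18)/6 = 72/6 = 12; σ²_I = ((18−6)/6)² = 4.000
te_J = (9 + 4·13 + 17)/6 = 78/6 = 13; σ²_J = ((17−9)/6)² = 1.778

Forward pass:
ES_A = 0; EF_A = 7
ES_B = 0; EF_B = 4
ES_C = 0; EF_C = 2
ES_D = max(EF_B=4, EF_C=2) = 4; EF_D = 4+5 = 9
ES_E = 2; EF_E = 2+12 = 14
ES_F = 2; EF_F = 2+10 = 12
ES_G = max(EF_A=7, EF_B=4) = 7; EF_G = 7+11 = 18
ES_H = 7; EF_H = 7+11 = 18
ES_I = max(EF_B=4, EF_H=18) = 18; EF_I = 18+12 = 30
ES_J = max(EF_D=9, EF_E=14, EF_F=12, EF_G=18, EF_I=30) = 30; EF_J = 30+13 = 43
Expected project duration μ = 43 days. Critical path: A → H → I → J.

Variance along critical path = 2.778 + 1.000 + 4.000 + 1.778 = 9.556; σ = √9.556 = 3.091 days.
Z = (40 − 43) / 3.091 = -0.970
P(T ≤ 40) = Φ(-0.970) ≈ 0.166

0.166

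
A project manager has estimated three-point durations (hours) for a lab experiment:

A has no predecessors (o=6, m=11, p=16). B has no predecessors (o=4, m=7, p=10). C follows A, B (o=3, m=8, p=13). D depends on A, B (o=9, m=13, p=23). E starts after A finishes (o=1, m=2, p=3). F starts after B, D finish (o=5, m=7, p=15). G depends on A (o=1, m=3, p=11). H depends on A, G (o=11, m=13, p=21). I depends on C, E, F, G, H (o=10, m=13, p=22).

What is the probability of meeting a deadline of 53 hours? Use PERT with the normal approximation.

0.939

te_A = (6 + 4·11 + 16)/6 = 66/6 = 11; σ²_A = ((16−6)/6)² = 2.778
te_B = (4 + 4·7 + 10)/6 = 42/6 = 7; σ²_B = ((10−4)/6)² = 1.000
te_C = (3 + 4·8 + 13)/6 = 48/6 = 8; σ²_C = ((13−3)/6)² = 2.778
te_D = (9 + 4·13 + 23)/6 = 84/6 = 14; σ²_D = ((23−9)/6)² = 5.444
te_E = (1 + 4·2 + 3)/6 = 12/6 = 2; σ²_E = ((3−1)/6)² = 0.111
te_F = (5 + 4·7 + 15)/6 = 48/6 = 8; σ²_F = ((15−5)/6)² = 2.778
te_G = (1 + 4·3 + 11)/6 = 24/6 = 4; σ²_G = ((11−1)/6)² = 2.778
te_H = (11 + 4·13 + 21)/6 = 84/6 = 14; σ²_H = ((21−11)/6)² = 2.778
te_I = (10 + 4·13 + 22)/6 = 84/6 = 14; σ²_I = ((22−10)/6)² = 4.000

Forward pass:
ES_A = 0; EF_A = 11
ES_B = 0; EF_B = 7
ES_C = max(EF_A=11, EF_B=7) = 11; EF_C = 11+8 = 19
ES_D = max(EF_A=11, EF_B=7) = 11; EF_D = 11+14 = 25
ES_E = 11; EF_E = 11+2 = 13
ES_F = max(EF_B=7, EF_D=25) = 25; EF_F = 25+8 = 33
ES_G = 11; EF_G = 11+4 = 15
ES_H = max(EF_A=11, EF_G=15) = 15; EF_H = 15+14 = 29
ES_I = max(EF_C=19, EF_E=13, EF_F=33, EF_G=15, EF_H=29) = 33; EF_I = 33+14 = 47
Expected project duration μ = 47 hours. Critical path: A → D → F → I.

Variance along critical path = 2.778 + 5.444 + 2.778 + 4.000 = 15.000; σ = √15.000 = 3.873 hours.
Z = (53 − 47) / 3.873 = 1.549
P(T ≤ 53) = Φ(1.549) ≈ 0.939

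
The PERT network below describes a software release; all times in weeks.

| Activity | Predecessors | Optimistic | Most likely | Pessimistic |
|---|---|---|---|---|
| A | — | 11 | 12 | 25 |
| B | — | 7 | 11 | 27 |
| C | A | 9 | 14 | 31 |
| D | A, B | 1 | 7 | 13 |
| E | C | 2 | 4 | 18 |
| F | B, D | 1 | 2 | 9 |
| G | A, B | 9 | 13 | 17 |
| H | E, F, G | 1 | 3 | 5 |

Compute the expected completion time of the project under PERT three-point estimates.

39 weeks

te_A = (11 + 4·12 + 25)/6 = 84/6 = 14
te_B = (7 + 4·11 + 27)/6 = 78/6 = 13
te_C = (9 + 4·14 + 31)/6 = 96/6 = 16
te_D = (1 + 4·7 + 13)/6 = 42/6 = 7
te_E = (2 + 4·4 + 18)/6 = 36/6 = 6
te_F = (1 + 4·2 + 9)/6 = 18/6 = 3
te_G = (9 + 4·13 + 17)/6 = 78/6 = 13
te_H = (1 + 4·3 + 5)/6 = 18/6 = 3

Forward pass:
ES_A = 0; EF_A = 14
ES_B = 0; EF_B = 13
ES_C = 14; EF_C = 14+16 = 30
ES_D = max(EF_A=14, EF_B=13) = 14; EF_D = 14+7 = 21
ES_E = 30; EF_E = 30+6 = 36
ES_F = max(EF_B=13, EF_D=21) = 21; EF_F = 21+3 = 24
ES_G = max(EF_A=14, EF_B=13) = 14; EF_G = 14+13 = 27
ES_H = max(EF_E=36, EF_F=24, EF_G=27) = 36; EF_H = 36+3 = 39
Expected project duration μ = 39 weeks. Critical path: A → C → E → H.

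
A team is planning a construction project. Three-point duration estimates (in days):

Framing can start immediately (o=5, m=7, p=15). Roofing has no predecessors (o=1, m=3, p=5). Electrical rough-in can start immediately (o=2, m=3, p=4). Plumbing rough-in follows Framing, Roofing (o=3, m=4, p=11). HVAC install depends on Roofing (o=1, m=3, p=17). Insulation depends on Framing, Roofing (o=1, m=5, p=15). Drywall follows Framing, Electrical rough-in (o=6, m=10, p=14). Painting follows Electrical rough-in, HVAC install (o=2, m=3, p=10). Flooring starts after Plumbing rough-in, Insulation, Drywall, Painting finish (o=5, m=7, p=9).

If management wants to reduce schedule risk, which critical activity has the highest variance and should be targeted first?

Framing

te_Framing = (5 + 4·7 + 15)/6 = 48/6 = 8; σ²_Framing = ((15−5)/6)² = 2.778
te_Roofing = (1 + 4·3 + 5)/6 = 18/6 = 3; σ²_Roofing = ((5−1)/6)² = 0.444
te_Electrical rough-in = (2 + 4·3 + 4)/6 = 18/6 = 3; σ²_Electrical rough-in = ((4−2)/6)² = 0.111
te_Plumbing rough-in = (3 + 4·4 + 11)/6 = 30/6 = 5; σ²_Plumbing rough-in = ((11−3)/6)² = 1.778
te_HVAC install = (1 + 4·3 + 17)/6 = 30/6 = 5; σ²_HVAC install = ((17−1)/6)² = 7.111
te_Insulation = (1 + 4·5 + 15)/6 = 36/6 = 6; σ²_Insulation = ((15−1)/6)² = 5.444
te_Drywall = (6 + 4·10 + 14)/6 = 60/6 = 10; σ²_Drywall = ((14−6)/6)² = 1.778
te_Painting = (2 + 4·3 + 10)/6 = 24/6 = 4; σ²_Painting = ((10−2)/6)² = 1.778
te_Flooring = (5 + 4·7 + 9)/6 = 42/6 = 7; σ²_Flooring = ((9−5)/6)² = 0.444

Forward pass:
ES_Framing = 0; EF_Framing = 8
ES_Roofing = 0; EF_Roofing = 3
ES_Electrical rough-in = 0; EF_Electrical rough-in = 3
ES_Plumbing rough-in = max(EF_Framing=8, EF_Roofing=3) = 8; EF_Plumbing rough-in = 8+5 = 13
ES_HVAC install = 3; EF_HVAC install = 3+5 = 8
ES_Insulation = max(EF_Framing=8, EF_Roofing=3) = 8; EF_Insulation = 8+6 = 14
ES_Drywall = max(EF_Framing=8, EF_Electrical rough-in=3) = 8; EF_Drywall = 8+10 = 18
ES_Painting = max(EF_Electrical rough-in=3, EF_HVAC install=8) = 8; EF_Painting = 8+4 = 12
ES_Flooring = max(EF_Plumbing rough-in=13, EF_Insulation=14, EF_Drywall=18, EF_Painting=12) = 18; EF_Flooring = 18+7 = 25
Expected project duration μ = 25 days. Critical path: Framing → Drywall → Flooring.

Variances on critical path: σ²_Framing=2.778, σ²_Drywall=1.778, σ²_Flooring=0.444.
Largest is σ²_Framing = 2.778.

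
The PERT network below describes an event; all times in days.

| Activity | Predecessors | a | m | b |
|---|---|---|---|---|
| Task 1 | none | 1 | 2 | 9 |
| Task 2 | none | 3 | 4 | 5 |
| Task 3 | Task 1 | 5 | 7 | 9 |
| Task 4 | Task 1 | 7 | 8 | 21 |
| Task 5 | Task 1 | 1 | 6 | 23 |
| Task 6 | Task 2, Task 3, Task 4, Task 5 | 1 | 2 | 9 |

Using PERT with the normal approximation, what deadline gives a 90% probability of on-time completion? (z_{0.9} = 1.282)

19.8 days

te_Task 1 = (1 + 4·2 + 9)/6 = 18/6 = 3; σ²_Task 1 = ((9−1)/6)² = 1.778
te_Task 2 = (3 + 4·4 + 5)/6 = 24/6 = 4; σ²_Task 2 = ((5−3)/6)² = 0.111
te_Task 3 = (5 + 4·7 + 9)/6 = 42/6 = 7; σ²_Task 3 = ((9−5)/6)² = 0.444
te_Task 4 = (7 + 4·8 + 21)/6 = 60/6 = 10; σ²_Task 4 = ((21−7)/6)² = 5.444
te_Task 5 = (1 + 4·6 + 23)/6 = 48/6 = 8; σ²_Task 5 = ((23−1)/6)² = 13.444
te_Task 6 = (1 + 4·2 + 9)/6 = 18/6 = 3; σ²_Task 6 = ((9−1)/6)² = 1.778

Forward pass:
ES_Task 1 = 0; EF_Task 1 = 3
ES_Task 2 = 0; EF_Task 2 = 4
ES_Task 3 = 3; EF_Task 3 = 3+7 = 10
ES_Task 4 = 3; EF_Task 4 = 3+10 = 13
ES_Task 5 = 3; EF_Task 5 = 3+8 = 11
ES_Task 6 = max(EF_Task 2=4, EF_Task 3=10, EF_Task 4=13, EF_Task 5=11) = 13; EF_Task 6 = 13+3 = 16
Expected project duration μ = 16 days. Critical path: Task 1 → Task 4 → Task 6.

Variance along critical path = 1.778 + 5.444 + 1.778 = 9.000; σ = 3.000 days.
D = μ + z·σ = 16 + 1.282·3.000 = 19.8 days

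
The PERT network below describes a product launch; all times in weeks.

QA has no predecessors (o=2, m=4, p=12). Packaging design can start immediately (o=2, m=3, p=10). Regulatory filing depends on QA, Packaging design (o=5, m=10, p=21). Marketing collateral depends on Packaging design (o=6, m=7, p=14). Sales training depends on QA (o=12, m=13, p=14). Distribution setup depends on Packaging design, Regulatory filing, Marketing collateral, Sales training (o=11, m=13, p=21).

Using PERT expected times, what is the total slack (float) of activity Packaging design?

3 weeks

te_QA = (2 + 4·4 + 12)/6 = 30/6 = 5
te_Packaging design = (2 + 4·3 + 10)/6 = 24/6 = 4
te_Regulatory filing = (5 + 4·10 + 21)/6 = 66/6 = 11
te_Marketing collateral = (6 + 4·7 + 14)/6 = 48/6 = 8
te_Sales training = (12 + 4·13 + 14)/6 = 78/6 = 13
te_Distribution setup = (11 + 4·13 + 21)/6 = 84/6 = 14

Forward pass:
ES_QA = 0; EF_QA = 5
ES_Packaging design = 0; EF_Packaging design = 4
ES_Regulatory filing = max(EF_QA=5, EF_Packaging design=4) = 5; EF_Regulatory filing = 5+11 = 16
ES_Marketing collateral = 4; EF_Marketing collateral = 4+8 = 12
ES_Sales training = 5; EF_Sales training = 5+13 = 18
ES_Distribution setup = max(EF_Packaging design=4, EF_Regulatory filing=16, EF_Marketing collateral=12, EF_Sales training=18) = 18; EF_Distribution setup = 18+14 = 32
Expected project duration μ = 32 weeks. Critical path: QA → Sales training → Distribution setup.

Backward pass:
LF_Distribution setup = 32; LS_Distribution setup = 32−14 = 18
LF_Sales training = LS_Distribution setup = 18; LS_Sales training = 18−13 = 5
LF_Marketing collateral = LS_Distribution setup = 18; LS_Marketing collateral = 18−8 = 10
LF_Regulatory filing = LS_Distribution setup = 18; LS_Regulatory filing = 18−11 = 7
LF_Packaging design = min(LS_Regulatory filing=7, LS_Marketing collateral=10, LS_Distribution setup=18) = 7; LS_Packaging design = 7−4 = 3
LF_QA = min(LS_Regulatory filing=7, LS_Sales training=5) = 5; LS_QA = 5−5 = 0
Slack_Packaging design = LS_Packaging design − ES_Packaging design = 3 − 0 = 3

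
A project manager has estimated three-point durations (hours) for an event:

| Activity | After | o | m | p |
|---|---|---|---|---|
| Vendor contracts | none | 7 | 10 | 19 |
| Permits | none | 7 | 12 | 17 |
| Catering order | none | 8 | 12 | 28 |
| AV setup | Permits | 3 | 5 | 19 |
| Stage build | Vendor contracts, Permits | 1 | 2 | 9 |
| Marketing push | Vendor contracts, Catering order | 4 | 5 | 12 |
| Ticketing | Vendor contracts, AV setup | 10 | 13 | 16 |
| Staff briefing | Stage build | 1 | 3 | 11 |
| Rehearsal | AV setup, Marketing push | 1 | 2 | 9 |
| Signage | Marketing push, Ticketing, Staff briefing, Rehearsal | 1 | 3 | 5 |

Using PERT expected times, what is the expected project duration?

35 hours

te_Vendor contracts = (7 + 4·10 + 19)/6 = 66/6 = 11
te_Permits = (7 + 4·12 + 17)/6 = 72/6 = 12
te_Catering order = (8 + 4·12 + 28)/6 = 84/6 = 14
te_AV setup = (3 + 4·5 + 19)/6 = 42/6 = 7
te_Stage build = (1 + 4·2 + 9)/6 = 18/6 = 3
te_Marketing push = (4 + 4·5 + 12)/6 = 36/6 = 6
te_Ticketing = (10 + 4·13 + 16)/6 = 78/6 = 13
te_Staff briefing = (1 + 4·3 + 11)/6 = 24/6 = 4
te_Rehearsal = (1 + 4·2 + 9)/6 = 18/6 = 3
te_Signage = (1 + 4·3 + 5)/6 = 18/6 = 3

Forward pass:
ES_Vendor contracts = 0; EF_Vendor contracts = 11
ES_Permits = 0; EF_Permits = 12
ES_Catering order = 0; EF_Catering order = 14
ES_AV setup = 12; EF_AV setup = 12+7 = 19
ES_Stage build = max(EF_Vendor contracts=11, EF_Permits=12) = 12; EF_Stage build = 12+3 = 15
ES_Marketing push = max(EF_Vendor contracts=11, EF_Catering order=14) = 14; EF_Marketing push = 14+6 = 20
ES_Ticketing = max(EF_Vendor contracts=11, EF_AV setup=19) = 19; EF_Ticketing = 19+13 = 32
ES_Staff briefing = 15; EF_Staff briefing = 15+4 = 19
ES_Rehearsal = max(EF_AV setup=19, EF_Marketing push=20) = 20; EF_Rehearsal = 20+3 = 23
ES_Signage = max(EF_Marketing push=20, EF_Ticketing=32, EF_Staff briefing=19, EF_Rehearsal=23) = 32; EF_Signage = 32+3 = 35
Expected project duration μ = 35 hours. Critical path: Permits → AV setup → Ticketing → Signage.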